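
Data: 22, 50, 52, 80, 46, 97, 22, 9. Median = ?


Sorted: 9, 22, 22, 46, 50, 52, 80, 97
n = 8 (even)
Middle values: 46 and 50
Median = (46+50)/2 = 48.0000

Median = 48.0000


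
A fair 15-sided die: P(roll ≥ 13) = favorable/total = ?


Favorable outcomes (roll ≥ 13): 3
Total outcomes = 15
P = 3/15 = 0.2000

P = 0.2000


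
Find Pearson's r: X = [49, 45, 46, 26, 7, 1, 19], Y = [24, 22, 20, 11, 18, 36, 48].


Mean X = 27.5714, Mean Y = 25.5714
SD X = 18.156912, SD Y = 11.512194
Cov = -69.897959
r = -69.897959/(18.156912*11.512194) = -0.3344

r = -0.3344


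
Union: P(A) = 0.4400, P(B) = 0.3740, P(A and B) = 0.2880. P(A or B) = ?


P(A∪B) = 0.4400 + 0.3740 - 0.2880
= 0.8140 - 0.2880
= 0.5260

P(A∪B) = 0.5260


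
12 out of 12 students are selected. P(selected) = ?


P = 12/12 = 1.0000

P = 1.0000


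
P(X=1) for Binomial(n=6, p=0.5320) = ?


C(6,1) = 6
p^1 = 0.532000
(1-p)^5 = 0.022451
P = 6 * 0.532000 * 0.022451 = 0.0717

P(X=1) = 0.0717


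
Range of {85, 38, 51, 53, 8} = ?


Max = 85, Min = 8
Range = 85 - 8 = 77

Range = 77


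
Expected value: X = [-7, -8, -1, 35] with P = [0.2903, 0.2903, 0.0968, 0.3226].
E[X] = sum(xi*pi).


E[X] = -7*0.2903 - 8*0.2903 - 1*0.0968 + 35*0.3226
= -2.0321 - 2.3224 - 0.0968 + 11.2910
= 6.8397

E[X] = 6.8397


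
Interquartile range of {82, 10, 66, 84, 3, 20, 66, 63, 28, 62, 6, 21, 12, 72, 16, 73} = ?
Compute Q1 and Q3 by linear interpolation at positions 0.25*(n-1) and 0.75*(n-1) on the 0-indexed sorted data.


Sorted: 3, 6, 10, 12, 16, 20, 21, 28, 62, 63, 66, 66, 72, 73, 82, 84
Q1 (25th %ile) = 15.0000
Q3 (75th %ile) = 67.5000
IQR = 67.5000 - 15.0000 = 52.5000

IQR = 52.5000


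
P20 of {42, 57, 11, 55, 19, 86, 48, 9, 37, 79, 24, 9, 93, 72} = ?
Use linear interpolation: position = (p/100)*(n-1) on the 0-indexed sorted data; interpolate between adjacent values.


Sorted: 9, 9, 11, 19, 24, 37, 42, 48, 55, 57, 72, 79, 86, 93
n = 14
Index = 20/100 * 13 = 2.6000
Lower = data[2] = 11, Upper = data[3] = 19
P20 = 11 + 0.6000*(8) = 15.8000

P20 = 15.8000


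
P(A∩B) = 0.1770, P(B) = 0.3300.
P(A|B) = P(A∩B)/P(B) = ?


P(A|B) = 0.1770/0.3300 = 0.5364

P(A|B) = 0.5364


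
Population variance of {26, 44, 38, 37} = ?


Mean = 36.2500
Squared deviations: 105.0625, 60.0625, 3.0625, 0.5625
Sum = 168.7500
Variance = 168.7500/4 = 42.1875

Variance = 42.1875


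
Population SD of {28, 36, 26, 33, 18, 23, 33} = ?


Mean = 28.1429
Variance = 34.6939
SD = sqrt(34.6939) = 5.8902

SD = 5.8902


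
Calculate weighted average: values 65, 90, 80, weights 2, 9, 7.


Numerator = 65*2 + 90*9 + 80*7 = 1500
Denominator = 2 + 9 + 7 = 18
WM = 1500/18 = 83.3333

WM = 83.3333


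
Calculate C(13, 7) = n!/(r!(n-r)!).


C(13,7) = 13!/(7! × 6!)
= 6227020800/(5040 × 720)
= 1716

C(13,7) = 1716


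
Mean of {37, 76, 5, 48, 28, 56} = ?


Sum = 37 + 76 + 5 + 48 + 28 + 56 = 250
n = 6
Mean = 250/6 = 41.6667

Mean = 41.6667


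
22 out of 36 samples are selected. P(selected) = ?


P = 22/36 = 0.6111

P = 0.6111


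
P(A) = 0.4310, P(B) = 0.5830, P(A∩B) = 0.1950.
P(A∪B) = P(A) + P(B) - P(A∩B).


P(A∪B) = 0.4310 + 0.5830 - 0.1950
= 1.0140 - 0.1950
= 0.8190

P(A∪B) = 0.8190


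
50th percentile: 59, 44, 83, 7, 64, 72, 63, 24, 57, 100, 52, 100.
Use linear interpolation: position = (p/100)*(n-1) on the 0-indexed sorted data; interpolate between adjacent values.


Sorted: 7, 24, 44, 52, 57, 59, 63, 64, 72, 83, 100, 100
n = 12
Index = 50/100 * 11 = 5.5000
Lower = data[5] = 59, Upper = data[6] = 63
P50 = 59 + 0.5000*(4) = 61.0000

P50 = 61.0000


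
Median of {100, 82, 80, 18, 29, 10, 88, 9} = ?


Sorted: 9, 10, 18, 29, 80, 82, 88, 100
n = 8 (even)
Middle values: 29 and 80
Median = (29+80)/2 = 54.5000

Median = 54.5000


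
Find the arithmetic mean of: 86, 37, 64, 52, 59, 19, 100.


Sum = 86 + 37 + 64 + 52 + 59 + 19 + 100 = 417
n = 7
Mean = 417/7 = 59.5714

Mean = 59.5714


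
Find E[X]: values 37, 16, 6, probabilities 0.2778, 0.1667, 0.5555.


E[X] = 37*0.2778 + 16*0.1667 + 6*0.5555
= 10.2786 + 2.6672 + 3.3330
= 16.2788

E[X] = 16.2788


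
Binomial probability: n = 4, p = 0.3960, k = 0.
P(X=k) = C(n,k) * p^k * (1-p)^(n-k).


C(4,0) = 1
p^0 = 1.000000
(1-p)^4 = 0.133091
P = 1 * 1.000000 * 0.133091 = 0.1331

P(X=0) = 0.1331


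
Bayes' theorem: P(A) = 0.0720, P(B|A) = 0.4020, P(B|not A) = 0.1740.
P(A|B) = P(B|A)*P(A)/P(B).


P(B) = P(B|A)*P(A) + P(B|A')*P(A')
= 0.4020*0.0720 + 0.1740*0.9280
= 0.028944 + 0.161472 = 0.190416
P(A|B) = 0.028944/0.190416 = 0.1520

P(A|B) = 0.1520


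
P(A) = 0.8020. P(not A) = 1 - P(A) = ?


P(not A) = 1 - 0.8020 = 0.1980

P(not A) = 0.1980


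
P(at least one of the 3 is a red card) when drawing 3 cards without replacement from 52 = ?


P(at least one) = 1 - P(none)
P(none) = (26/52) × (25/51) × (24/50) = 0.117647
P(at least one) = 1 - 0.117647 = 0.8824

P = 0.8824


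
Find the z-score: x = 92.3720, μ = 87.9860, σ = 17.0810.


z = (92.3720 - 87.9860)/17.0810
= 4.3860/17.0810
= 0.2568

z = 0.2568


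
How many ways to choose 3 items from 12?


C(12,3) = 12!/(3! × 9!)
= 479001600/(6 × 362880)
= 220

C(12,3) = 220


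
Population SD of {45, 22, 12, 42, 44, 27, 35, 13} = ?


Mean = 30.0000
Variance = 159.5000
SD = sqrt(159.5000) = 12.6293

SD = 12.6293


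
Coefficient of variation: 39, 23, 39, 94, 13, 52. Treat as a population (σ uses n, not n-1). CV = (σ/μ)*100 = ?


Mean = 43.3333
SD = 25.8629
CV = (25.8629/43.3333)*100 = 59.6836%

CV = 59.6836%


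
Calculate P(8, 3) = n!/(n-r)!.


P(8,3) = 8!/5!
= 40320/120
= 336

P(8,3) = 336


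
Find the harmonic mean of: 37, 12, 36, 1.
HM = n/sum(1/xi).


Sum of reciprocals = 1/37 + 1/12 + 1/36 + 1/1 = 1.138138
HM = 4/1.138138 = 3.5145

HM = 3.5145


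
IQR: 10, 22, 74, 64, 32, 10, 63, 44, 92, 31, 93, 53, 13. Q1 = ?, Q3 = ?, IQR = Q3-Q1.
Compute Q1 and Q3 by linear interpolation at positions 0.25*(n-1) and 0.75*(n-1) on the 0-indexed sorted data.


Sorted: 10, 10, 13, 22, 31, 32, 44, 53, 63, 64, 74, 92, 93
Q1 (25th %ile) = 22.0000
Q3 (75th %ile) = 64.0000
IQR = 64.0000 - 22.0000 = 42.0000

IQR = 42.0000


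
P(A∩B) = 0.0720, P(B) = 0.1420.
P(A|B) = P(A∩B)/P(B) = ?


P(A|B) = 0.0720/0.1420 = 0.5070

P(A|B) = 0.5070


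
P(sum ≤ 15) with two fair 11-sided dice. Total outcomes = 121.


Total outcomes = 11×11 = 121
Favorable (sum ≤ 15): 93
P = 93/121 = 0.7686

P = 0.7686


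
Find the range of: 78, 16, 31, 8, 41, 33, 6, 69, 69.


Max = 78, Min = 6
Range = 78 - 6 = 72

Range = 72


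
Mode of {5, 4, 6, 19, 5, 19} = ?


Frequencies: 4:1, 5:2, 6:1, 19:2
Max frequency = 2
Mode = 5, 19

Mode = 5, 19


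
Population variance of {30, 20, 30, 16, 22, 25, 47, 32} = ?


Mean = 27.7500
Squared deviations: 5.0625, 60.0625, 5.0625, 138.0625, 33.0625, 7.5625, 370.5625, 18.0625
Sum = 637.5000
Variance = 637.5000/8 = 79.6875

Variance = 79.6875


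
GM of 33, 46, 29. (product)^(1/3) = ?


Product = 33 × 46 × 29 = 44022
GM = 44022^(1/3) = 35.3094

GM = 35.3094


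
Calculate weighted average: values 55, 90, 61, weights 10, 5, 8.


Numerator = 55*10 + 90*5 + 61*8 = 1488
Denominator = 10 + 5 + 8 = 23
WM = 1488/23 = 64.6957

WM = 64.6957


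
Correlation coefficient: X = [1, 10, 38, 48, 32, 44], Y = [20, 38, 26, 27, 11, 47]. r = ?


Mean X = 28.8333, Mean Y = 28.1667
SD X = 17.420454, SD Y = 11.682133
Cov = 38.527778
r = 38.527778/(17.420454*11.682133) = 0.1893

r = 0.1893


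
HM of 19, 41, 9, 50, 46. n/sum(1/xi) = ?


Sum of reciprocals = 1/19 + 1/41 + 1/9 + 1/50 + 1/46 = 0.229872
HM = 5/0.229872 = 21.7512

HM = 21.7512


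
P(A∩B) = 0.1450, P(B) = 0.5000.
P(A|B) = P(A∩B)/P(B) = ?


P(A|B) = 0.1450/0.5000 = 0.2900

P(A|B) = 0.2900


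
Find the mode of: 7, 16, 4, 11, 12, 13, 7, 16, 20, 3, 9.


Frequencies: 3:1, 4:1, 7:2, 9:1, 11:1, 12:1, 13:1, 16:2, 20:1
Max frequency = 2
Mode = 7, 16

Mode = 7, 16


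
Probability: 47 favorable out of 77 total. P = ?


P = 47/77 = 0.6104

P = 0.6104


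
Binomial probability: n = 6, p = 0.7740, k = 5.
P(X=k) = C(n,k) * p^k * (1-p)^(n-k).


C(6,5) = 6
p^5 = 0.277782
(1-p)^1 = 0.226000
P = 6 * 0.277782 * 0.226000 = 0.3767

P(X=5) = 0.3767


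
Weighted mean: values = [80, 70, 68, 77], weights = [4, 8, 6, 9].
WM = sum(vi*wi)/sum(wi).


Numerator = 80*4 + 70*8 + 68*6 + 77*9 = 1981
Denominator = 4 + 8 + 6 + 9 = 27
WM = 1981/27 = 73.3704

WM = 73.3704


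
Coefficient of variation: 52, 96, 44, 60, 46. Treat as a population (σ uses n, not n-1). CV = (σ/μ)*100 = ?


Mean = 59.6000
SD = 19.0326
CV = (19.0326/59.6000)*100 = 31.9339%

CV = 31.9339%


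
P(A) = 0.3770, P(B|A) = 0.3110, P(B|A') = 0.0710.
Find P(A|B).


P(B) = P(B|A)*P(A) + P(B|A')*P(A')
= 0.3110*0.3770 + 0.0710*0.6230
= 0.117247 + 0.044233 = 0.161480
P(A|B) = 0.117247/0.161480 = 0.7261

P(A|B) = 0.7261


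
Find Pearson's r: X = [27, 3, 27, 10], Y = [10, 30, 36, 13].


Mean X = 16.7500, Mean Y = 22.2500
SD X = 10.544548, SD Y = 11.008519
Cov = -7.187500
r = -7.187500/(10.544548*11.008519) = -0.0619

r = -0.0619


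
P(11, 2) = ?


P(11,2) = 11!/9!
= 39916800/362880
= 110

P(11,2) = 110


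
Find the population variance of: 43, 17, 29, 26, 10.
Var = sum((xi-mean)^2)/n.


Mean = 25.0000
Squared deviations: 324.0000, 64.0000, 16.0000, 1.0000, 225.0000
Sum = 630.0000
Variance = 630.0000/5 = 126.0000

Variance = 126.0000


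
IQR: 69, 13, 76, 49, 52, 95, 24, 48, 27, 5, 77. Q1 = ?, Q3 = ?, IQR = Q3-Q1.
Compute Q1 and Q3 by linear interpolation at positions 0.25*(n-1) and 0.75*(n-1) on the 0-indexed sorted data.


Sorted: 5, 13, 24, 27, 48, 49, 52, 69, 76, 77, 95
Q1 (25th %ile) = 25.5000
Q3 (75th %ile) = 72.5000
IQR = 72.5000 - 25.5000 = 47.0000

IQR = 47.0000


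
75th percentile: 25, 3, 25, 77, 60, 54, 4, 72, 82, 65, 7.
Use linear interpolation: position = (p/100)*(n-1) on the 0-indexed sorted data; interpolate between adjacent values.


Sorted: 3, 4, 7, 25, 25, 54, 60, 65, 72, 77, 82
n = 11
Index = 75/100 * 10 = 7.5000
Lower = data[7] = 65, Upper = data[8] = 72
P75 = 65 + 0.5000*(7) = 68.5000

P75 = 68.5000


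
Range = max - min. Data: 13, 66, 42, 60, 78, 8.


Max = 78, Min = 8
Range = 78 - 8 = 70

Range = 70


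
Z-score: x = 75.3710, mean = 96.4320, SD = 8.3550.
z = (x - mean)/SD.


z = (75.3710 - 96.4320)/8.3550
= -21.0610/8.3550
= -2.5208

z = -2.5208


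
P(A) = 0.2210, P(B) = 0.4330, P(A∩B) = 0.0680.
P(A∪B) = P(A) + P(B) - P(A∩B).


P(A∪B) = 0.2210 + 0.4330 - 0.0680
= 0.6540 - 0.0680
= 0.5860

P(A∪B) = 0.5860


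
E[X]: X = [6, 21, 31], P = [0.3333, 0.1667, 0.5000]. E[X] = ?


E[X] = 6*0.3333 + 21*0.1667 + 31*0.5000
= 1.9998 + 3.5007 + 15.5000
= 21.0005

E[X] = 21.0005


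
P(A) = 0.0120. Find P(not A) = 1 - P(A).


P(not A) = 1 - 0.0120 = 0.9880

P(not A) = 0.9880


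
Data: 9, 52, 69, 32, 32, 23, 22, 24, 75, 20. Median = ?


Sorted: 9, 20, 22, 23, 24, 32, 32, 52, 69, 75
n = 10 (even)
Middle values: 24 and 32
Median = (24+32)/2 = 28.0000

Median = 28.0000


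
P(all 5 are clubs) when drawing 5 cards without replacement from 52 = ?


P(all clubs) = (13/52) × (12/51) × (11/50) × (10/49) × (9/48)
= 0.0005

P = 0.0005


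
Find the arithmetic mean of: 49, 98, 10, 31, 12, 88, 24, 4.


Sum = 49 + 98 + 10 + 31 + 12 + 88 + 24 + 4 = 316
n = 8
Mean = 316/8 = 39.5000

Mean = 39.5000


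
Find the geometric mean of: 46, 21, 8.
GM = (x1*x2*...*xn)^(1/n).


Product = 46 × 21 × 8 = 7728
GM = 7728^(1/3) = 19.7707

GM = 19.7707


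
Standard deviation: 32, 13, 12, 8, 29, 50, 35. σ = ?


Mean = 25.5714
Variance = 198.5306
SD = sqrt(198.5306) = 14.0901

SD = 14.0901


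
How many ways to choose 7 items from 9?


C(9,7) = 9!/(7! × 2!)
= 362880/(5040 × 2)
= 36

C(9,7) = 36


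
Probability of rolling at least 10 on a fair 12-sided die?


Favorable outcomes (roll ≥ 10): 3
Total outcomes = 12
P = 3/12 = 0.2500

P = 0.2500


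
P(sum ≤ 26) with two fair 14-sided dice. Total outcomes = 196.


Total outcomes = 14×14 = 196
Favorable (sum ≤ 26): 193
P = 193/196 = 0.9847

P = 0.9847


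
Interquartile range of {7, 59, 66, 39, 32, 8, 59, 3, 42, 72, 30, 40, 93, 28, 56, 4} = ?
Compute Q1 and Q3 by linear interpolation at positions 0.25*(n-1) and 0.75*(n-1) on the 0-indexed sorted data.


Sorted: 3, 4, 7, 8, 28, 30, 32, 39, 40, 42, 56, 59, 59, 66, 72, 93
Q1 (25th %ile) = 23.0000
Q3 (75th %ile) = 59.0000
IQR = 59.0000 - 23.0000 = 36.0000

IQR = 36.0000


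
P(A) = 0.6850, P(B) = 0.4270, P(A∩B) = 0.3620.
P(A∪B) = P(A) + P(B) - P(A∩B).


P(A∪B) = 0.6850 + 0.4270 - 0.3620
= 1.1120 - 0.3620
= 0.7500

P(A∪B) = 0.7500


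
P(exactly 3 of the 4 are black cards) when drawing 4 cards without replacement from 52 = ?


Hypergeometric: P(X=3) = C(26,3)·C(26,1) / C(52,4)
= 2600 × 26 / 270725
= 67600/270725 = 0.2497

P = 0.2497


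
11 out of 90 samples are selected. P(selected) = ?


P = 11/90 = 0.1222

P = 0.1222


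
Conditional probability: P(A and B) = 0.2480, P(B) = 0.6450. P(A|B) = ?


P(A|B) = 0.2480/0.6450 = 0.3845

P(A|B) = 0.3845


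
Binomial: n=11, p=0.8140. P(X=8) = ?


C(11,8) = 165
p^8 = 0.192750
(1-p)^3 = 0.006435
P = 165 * 0.192750 * 0.006435 = 0.2047

P(X=8) = 0.2047


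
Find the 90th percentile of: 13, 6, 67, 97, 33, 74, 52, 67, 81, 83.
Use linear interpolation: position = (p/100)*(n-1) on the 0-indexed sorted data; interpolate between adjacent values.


Sorted: 6, 13, 33, 52, 67, 67, 74, 81, 83, 97
n = 10
Index = 90/100 * 9 = 8.1000
Lower = data[8] = 83, Upper = data[9] = 97
P90 = 83 + 0.1000*(14) = 84.4000

P90 = 84.4000


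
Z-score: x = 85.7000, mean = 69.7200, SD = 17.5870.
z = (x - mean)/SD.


z = (85.7000 - 69.7200)/17.5870
= 15.9800/17.5870
= 0.9086

z = 0.9086


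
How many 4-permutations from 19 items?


P(19,4) = 19!/15!
= 121645100408832000/1307674368000
= 93024

P(19,4) = 93024


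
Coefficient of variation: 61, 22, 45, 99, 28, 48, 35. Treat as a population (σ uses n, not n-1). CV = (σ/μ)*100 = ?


Mean = 48.2857
SD = 23.9745
CV = (23.9745/48.2857)*100 = 49.6513%

CV = 49.6513%


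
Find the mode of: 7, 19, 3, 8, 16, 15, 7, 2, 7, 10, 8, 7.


Frequencies: 2:1, 3:1, 7:4, 8:2, 10:1, 15:1, 16:1, 19:1
Max frequency = 4
Mode = 7

Mode = 7


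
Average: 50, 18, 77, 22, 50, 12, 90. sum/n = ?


Sum = 50 + 18 + 77 + 22 + 50 + 12 + 90 = 319
n = 7
Mean = 319/7 = 45.5714

Mean = 45.5714


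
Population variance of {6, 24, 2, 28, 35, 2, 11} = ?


Mean = 15.4286
Squared deviations: 88.8980, 73.4694, 180.3265, 158.0408, 383.0408, 180.3265, 19.6122
Sum = 1083.7143
Variance = 1083.7143/7 = 154.8163

Variance = 154.8163


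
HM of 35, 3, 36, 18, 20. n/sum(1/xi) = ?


Sum of reciprocals = 1/35 + 1/3 + 1/36 + 1/18 + 1/20 = 0.495238
HM = 5/0.495238 = 10.0962

HM = 10.0962


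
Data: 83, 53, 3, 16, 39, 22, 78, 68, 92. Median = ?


Sorted: 3, 16, 22, 39, 53, 68, 78, 83, 92
n = 9 (odd)
Middle value = 53

Median = 53


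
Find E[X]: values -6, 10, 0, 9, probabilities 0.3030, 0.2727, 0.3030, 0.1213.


E[X] = -6*0.3030 + 10*0.2727 + 0*0.3030 + 9*0.1213
= -1.8180 + 2.7270 + 0 + 1.0917
= 2.0007

E[X] = 2.0007


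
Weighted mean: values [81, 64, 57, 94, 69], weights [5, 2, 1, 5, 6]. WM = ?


Numerator = 81*5 + 64*2 + 57*1 + 94*5 + 69*6 = 1474
Denominator = 5 + 2 + 1 + 5 + 6 = 19
WM = 1474/19 = 77.5789

WM = 77.5789


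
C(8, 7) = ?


C(8,7) = 8!/(7! × 1!)
= 40320/(5040 × 1)
= 8

C(8,7) = 8


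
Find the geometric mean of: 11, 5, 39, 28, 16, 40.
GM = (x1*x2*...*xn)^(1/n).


Product = 11 × 5 × 39 × 28 × 16 × 40 = 38438400
GM = 38438400^(1/6) = 18.3708

GM = 18.3708


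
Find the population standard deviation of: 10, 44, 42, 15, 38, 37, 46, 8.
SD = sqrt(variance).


Mean = 30.0000
Variance = 227.2500
SD = sqrt(227.2500) = 15.0748

SD = 15.0748


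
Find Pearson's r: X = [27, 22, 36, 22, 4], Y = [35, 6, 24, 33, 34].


Mean X = 22.2000, Mean Y = 26.4000
SD X = 10.438391, SD Y = 10.928861
Cov = -25.480000
r = -25.480000/(10.438391*10.928861) = -0.2234

r = -0.2234


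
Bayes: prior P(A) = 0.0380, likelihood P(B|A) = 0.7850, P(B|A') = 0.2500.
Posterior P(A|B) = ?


P(B) = P(B|A)*P(A) + P(B|A')*P(A')
= 0.7850*0.0380 + 0.2500*0.9620
= 0.029830 + 0.240500 = 0.270330
P(A|B) = 0.029830/0.270330 = 0.1103

P(A|B) = 0.1103


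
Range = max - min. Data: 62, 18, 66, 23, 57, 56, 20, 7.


Max = 66, Min = 7
Range = 66 - 7 = 59

Range = 59


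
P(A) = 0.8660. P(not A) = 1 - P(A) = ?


P(not A) = 1 - 0.8660 = 0.1340

P(not A) = 0.1340


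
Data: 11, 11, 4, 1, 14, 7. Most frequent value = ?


Frequencies: 1:1, 4:1, 7:1, 11:2, 14:1
Max frequency = 2
Mode = 11

Mode = 11


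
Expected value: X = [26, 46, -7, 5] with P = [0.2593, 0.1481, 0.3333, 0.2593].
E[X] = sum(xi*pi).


E[X] = 26*0.2593 + 46*0.1481 - 7*0.3333 + 5*0.2593
= 6.7418 + 6.8126 - 2.3331 + 1.2965
= 12.5178

E[X] = 12.5178


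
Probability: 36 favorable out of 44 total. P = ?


P = 36/44 = 0.8182

P = 0.8182


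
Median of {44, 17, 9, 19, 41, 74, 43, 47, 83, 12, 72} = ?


Sorted: 9, 12, 17, 19, 41, 43, 44, 47, 72, 74, 83
n = 11 (odd)
Middle value = 43

Median = 43


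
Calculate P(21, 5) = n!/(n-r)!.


P(21,5) = 21!/16!
= 51090942171709440000/20922789888000
= 2441880

P(21,5) = 2441880


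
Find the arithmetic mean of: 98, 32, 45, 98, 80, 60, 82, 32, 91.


Sum = 98 + 32 + 45 + 98 + 80 + 60 + 82 + 32 + 91 = 618
n = 9
Mean = 618/9 = 68.6667

Mean = 68.6667


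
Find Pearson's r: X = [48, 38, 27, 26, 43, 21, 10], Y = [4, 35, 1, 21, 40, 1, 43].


Mean X = 30.4286, Mean Y = 20.7143
SD X = 12.315578, SD Y = 17.441447
Cov = -20.877551
r = -20.877551/(12.315578*17.441447) = -0.0972

r = -0.0972


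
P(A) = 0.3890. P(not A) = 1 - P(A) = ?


P(not A) = 1 - 0.3890 = 0.6110

P(not A) = 0.6110


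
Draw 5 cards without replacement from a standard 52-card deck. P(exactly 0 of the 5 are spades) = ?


Hypergeometric: P(X=0) = C(13,0)·C(39,5) / C(52,5)
= 1 × 575757 / 2598960
= 575757/2598960 = 0.2215

P = 0.2215


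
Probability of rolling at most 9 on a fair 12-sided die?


Favorable outcomes (roll ≤ 9): 9
Total outcomes = 12
P = 9/12 = 0.7500

P = 0.7500


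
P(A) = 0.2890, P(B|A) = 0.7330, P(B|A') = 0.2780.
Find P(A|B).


P(B) = P(B|A)*P(A) + P(B|A')*P(A')
= 0.7330*0.2890 + 0.2780*0.7110
= 0.211837 + 0.197658 = 0.409495
P(A|B) = 0.211837/0.409495 = 0.5173

P(A|B) = 0.5173


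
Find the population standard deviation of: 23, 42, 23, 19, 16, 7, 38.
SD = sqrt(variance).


Mean = 24.0000
Variance = 128.5714
SD = sqrt(128.5714) = 11.3389

SD = 11.3389


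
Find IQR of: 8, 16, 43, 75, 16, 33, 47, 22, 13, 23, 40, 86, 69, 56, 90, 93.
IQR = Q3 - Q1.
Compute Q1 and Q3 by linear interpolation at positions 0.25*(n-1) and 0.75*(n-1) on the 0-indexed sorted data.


Sorted: 8, 13, 16, 16, 22, 23, 33, 40, 43, 47, 56, 69, 75, 86, 90, 93
Q1 (25th %ile) = 20.5000
Q3 (75th %ile) = 70.5000
IQR = 70.5000 - 20.5000 = 50.0000

IQR = 50.0000


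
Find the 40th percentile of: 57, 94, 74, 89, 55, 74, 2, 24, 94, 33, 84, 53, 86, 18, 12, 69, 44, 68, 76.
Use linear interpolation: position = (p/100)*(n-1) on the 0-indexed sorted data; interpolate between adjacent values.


Sorted: 2, 12, 18, 24, 33, 44, 53, 55, 57, 68, 69, 74, 74, 76, 84, 86, 89, 94, 94
n = 19
Index = 40/100 * 18 = 7.2000
Lower = data[7] = 55, Upper = data[8] = 57
P40 = 55 + 0.2000*(2) = 55.4000

P40 = 55.4000


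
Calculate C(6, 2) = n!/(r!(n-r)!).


C(6,2) = 6!/(2! × 4!)
= 720/(2 × 24)
= 15

C(6,2) = 15


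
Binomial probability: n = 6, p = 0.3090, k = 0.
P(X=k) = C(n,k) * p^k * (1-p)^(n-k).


C(6,0) = 1
p^0 = 1.000000
(1-p)^6 = 0.108860
P = 1 * 1.000000 * 0.108860 = 0.1089

P(X=0) = 0.1089


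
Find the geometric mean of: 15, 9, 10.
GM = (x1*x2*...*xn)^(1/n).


Product = 15 × 9 × 10 = 1350
GM = 1350^(1/3) = 11.0521

GM = 11.0521


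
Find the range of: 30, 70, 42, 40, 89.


Max = 89, Min = 30
Range = 89 - 30 = 59

Range = 59


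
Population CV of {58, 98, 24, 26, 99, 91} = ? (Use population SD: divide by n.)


Mean = 66.0000
SD = 32.0572
CV = (32.0572/66.0000)*100 = 48.5716%

CV = 48.5716%


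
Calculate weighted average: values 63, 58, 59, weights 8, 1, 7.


Numerator = 63*8 + 58*1 + 59*7 = 975
Denominator = 8 + 1 + 7 = 16
WM = 975/16 = 60.9375

WM = 60.9375


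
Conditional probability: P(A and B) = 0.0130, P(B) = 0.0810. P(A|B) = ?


P(A|B) = 0.0130/0.0810 = 0.1605

P(A|B) = 0.1605


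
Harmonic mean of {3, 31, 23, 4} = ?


Sum of reciprocals = 1/3 + 1/31 + 1/23 + 1/4 = 0.659070
HM = 4/0.659070 = 6.0692

HM = 6.0692


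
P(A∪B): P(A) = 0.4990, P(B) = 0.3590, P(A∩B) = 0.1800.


P(A∪B) = 0.4990 + 0.3590 - 0.1800
= 0.8580 - 0.1800
= 0.6780

P(A∪B) = 0.6780


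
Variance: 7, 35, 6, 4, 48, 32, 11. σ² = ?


Mean = 20.4286
Squared deviations: 180.3265, 212.3265, 208.1837, 269.8980, 760.1837, 133.8980, 88.8980
Sum = 1853.7143
Variance = 1853.7143/7 = 264.8163

Variance = 264.8163


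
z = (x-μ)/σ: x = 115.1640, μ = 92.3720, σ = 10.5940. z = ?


z = (115.1640 - 92.3720)/10.5940
= 22.7920/10.5940
= 2.1514

z = 2.1514


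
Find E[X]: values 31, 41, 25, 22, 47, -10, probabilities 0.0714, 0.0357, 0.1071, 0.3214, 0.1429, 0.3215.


E[X] = 31*0.0714 + 41*0.0357 + 25*0.1071 + 22*0.3214 + 47*0.1429 - 10*0.3215
= 2.2134 + 1.4637 + 2.6775 + 7.0708 + 6.7163 - 3.2150
= 16.9267

E[X] = 16.9267


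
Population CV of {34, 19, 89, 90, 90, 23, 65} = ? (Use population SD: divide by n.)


Mean = 58.5714
SD = 30.1845
CV = (30.1845/58.5714)*100 = 51.5345%

CV = 51.5345%


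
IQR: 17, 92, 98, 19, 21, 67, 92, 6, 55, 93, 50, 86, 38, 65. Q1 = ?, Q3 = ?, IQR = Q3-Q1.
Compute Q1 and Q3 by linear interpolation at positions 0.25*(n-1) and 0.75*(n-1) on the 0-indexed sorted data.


Sorted: 6, 17, 19, 21, 38, 50, 55, 65, 67, 86, 92, 92, 93, 98
Q1 (25th %ile) = 25.2500
Q3 (75th %ile) = 90.5000
IQR = 90.5000 - 25.2500 = 65.2500

IQR = 65.2500


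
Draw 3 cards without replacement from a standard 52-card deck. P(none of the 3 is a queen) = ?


P(no queens) = (48/52) × (47/51) × (46/50)
= 0.7826

P = 0.7826


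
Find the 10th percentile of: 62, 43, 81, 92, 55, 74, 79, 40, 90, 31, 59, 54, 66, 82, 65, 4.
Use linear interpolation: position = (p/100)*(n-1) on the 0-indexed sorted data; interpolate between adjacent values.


Sorted: 4, 31, 40, 43, 54, 55, 59, 62, 65, 66, 74, 79, 81, 82, 90, 92
n = 16
Index = 10/100 * 15 = 1.5000
Lower = data[1] = 31, Upper = data[2] = 40
P10 = 31 + 0.5000*(9) = 35.5000

P10 = 35.5000


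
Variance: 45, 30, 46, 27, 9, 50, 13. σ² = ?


Mean = 31.4286
Squared deviations: 184.1837, 2.0408, 212.3265, 19.6122, 503.0408, 344.8980, 339.6122
Sum = 1605.7143
Variance = 1605.7143/7 = 229.3878

Variance = 229.3878


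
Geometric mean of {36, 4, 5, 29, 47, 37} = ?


Product = 36 × 4 × 5 × 29 × 47 × 37 = 36310320
GM = 36310320^(1/6) = 18.1972

GM = 18.1972


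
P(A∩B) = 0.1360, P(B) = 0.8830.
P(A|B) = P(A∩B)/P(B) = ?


P(A|B) = 0.1360/0.8830 = 0.1540

P(A|B) = 0.1540


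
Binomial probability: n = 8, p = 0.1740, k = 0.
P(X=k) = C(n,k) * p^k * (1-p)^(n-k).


C(8,0) = 1
p^0 = 1.000000
(1-p)^8 = 0.216691
P = 1 * 1.000000 * 0.216691 = 0.2167

P(X=0) = 0.2167


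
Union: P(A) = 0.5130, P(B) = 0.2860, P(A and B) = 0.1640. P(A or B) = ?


P(A∪B) = 0.5130 + 0.2860 - 0.1640
= 0.7990 - 0.1640
= 0.6350

P(A∪B) = 0.6350


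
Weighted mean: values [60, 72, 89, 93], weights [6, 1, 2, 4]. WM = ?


Numerator = 60*6 + 72*1 + 89*2 + 93*4 = 982
Denominator = 6 + 1 + 2 + 4 = 13
WM = 982/13 = 75.5385

WM = 75.5385


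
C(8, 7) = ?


C(8,7) = 8!/(7! × 1!)
= 40320/(5040 × 1)
= 8

C(8,7) = 8


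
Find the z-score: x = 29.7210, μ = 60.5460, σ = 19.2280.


z = (29.7210 - 60.5460)/19.2280
= -30.8250/19.2280
= -1.6031

z = -1.6031


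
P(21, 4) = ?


P(21,4) = 21!/17!
= 51090942171709440000/355687428096000
= 143640

P(21,4) = 143640


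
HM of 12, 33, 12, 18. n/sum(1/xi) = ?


Sum of reciprocals = 1/12 + 1/33 + 1/12 + 1/18 = 0.252525
HM = 4/0.252525 = 15.8400

HM = 15.8400


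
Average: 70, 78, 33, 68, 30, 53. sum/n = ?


Sum = 70 + 78 + 33 + 68 + 30 + 53 = 332
n = 6
Mean = 332/6 = 55.3333

Mean = 55.3333


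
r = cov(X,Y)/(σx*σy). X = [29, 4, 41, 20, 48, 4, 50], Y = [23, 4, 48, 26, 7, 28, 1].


Mean X = 28.0000, Mean Y = 19.5714
SD X = 18.007935, SD Y = 15.481391
Cov = -23.857143
r = -23.857143/(18.007935*15.481391) = -0.0856

r = -0.0856


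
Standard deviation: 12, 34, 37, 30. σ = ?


Mean = 28.2500
Variance = 94.1875
SD = sqrt(94.1875) = 9.7050

SD = 9.7050


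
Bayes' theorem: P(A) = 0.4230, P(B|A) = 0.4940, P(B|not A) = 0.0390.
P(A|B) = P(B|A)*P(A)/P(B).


P(B) = P(B|A)*P(A) + P(B|A')*P(A')
= 0.4940*0.4230 + 0.0390*0.5770
= 0.208962 + 0.022503 = 0.231465
P(A|B) = 0.208962/0.231465 = 0.9028

P(A|B) = 0.9028


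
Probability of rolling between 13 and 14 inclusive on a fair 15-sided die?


Favorable outcomes (13 ≤ roll ≤ 14): 2
Total outcomes = 15
P = 2/15 = 0.1333

P = 0.1333


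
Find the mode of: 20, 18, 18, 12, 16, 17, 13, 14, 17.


Frequencies: 12:1, 13:1, 14:1, 16:1, 17:2, 18:2, 20:1
Max frequency = 2
Mode = 17, 18

Mode = 17, 18


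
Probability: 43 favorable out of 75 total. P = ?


P = 43/75 = 0.5733

P = 0.5733


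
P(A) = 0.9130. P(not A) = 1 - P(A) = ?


P(not A) = 1 - 0.9130 = 0.0870

P(not A) = 0.0870


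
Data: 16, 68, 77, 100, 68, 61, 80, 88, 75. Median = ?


Sorted: 16, 61, 68, 68, 75, 77, 80, 88, 100
n = 9 (odd)
Middle value = 75

Median = 75


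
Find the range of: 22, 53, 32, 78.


Max = 78, Min = 22
Range = 78 - 22 = 56

Range = 56


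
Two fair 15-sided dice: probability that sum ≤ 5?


Total outcomes = 15×15 = 225
Favorable (sum ≤ 5): 10
P = 10/225 = 0.0444

P = 0.0444


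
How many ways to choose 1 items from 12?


C(12,1) = 12!/(1! × 11!)
= 479001600/(1 × 39916800)
= 12

C(12,1) = 12


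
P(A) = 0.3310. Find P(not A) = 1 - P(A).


P(not A) = 1 - 0.3310 = 0.6690

P(not A) = 0.6690


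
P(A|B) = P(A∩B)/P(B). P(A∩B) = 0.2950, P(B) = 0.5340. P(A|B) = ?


P(A|B) = 0.2950/0.5340 = 0.5524

P(A|B) = 0.5524


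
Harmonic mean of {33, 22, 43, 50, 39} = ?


Sum of reciprocals = 1/33 + 1/22 + 1/43 + 1/50 + 1/39 = 0.144654
HM = 5/0.144654 = 34.5651

HM = 34.5651


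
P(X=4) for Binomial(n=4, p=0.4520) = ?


C(4,4) = 1
p^4 = 0.041740
(1-p)^0 = 1.000000
P = 1 * 0.041740 * 1.000000 = 0.0417

P(X=4) = 0.0417


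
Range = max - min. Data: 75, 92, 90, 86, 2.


Max = 92, Min = 2
Range = 92 - 2 = 90

Range = 90


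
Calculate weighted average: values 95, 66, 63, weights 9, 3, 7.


Numerator = 95*9 + 66*3 + 63*7 = 1494
Denominator = 9 + 3 + 7 = 19
WM = 1494/19 = 78.6316

WM = 78.6316


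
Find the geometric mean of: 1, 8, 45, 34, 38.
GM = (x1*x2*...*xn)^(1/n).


Product = 1 × 8 × 45 × 34 × 38 = 465120
GM = 465120^(1/5) = 13.5992

GM = 13.5992


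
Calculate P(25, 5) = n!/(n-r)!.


P(25,5) = 25!/20!
= 15511210043330985984000000/2432902008176640000
= 6375600

P(25,5) = 6375600


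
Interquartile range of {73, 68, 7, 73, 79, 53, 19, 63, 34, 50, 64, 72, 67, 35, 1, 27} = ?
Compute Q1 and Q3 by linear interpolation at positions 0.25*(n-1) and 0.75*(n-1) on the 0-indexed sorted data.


Sorted: 1, 7, 19, 27, 34, 35, 50, 53, 63, 64, 67, 68, 72, 73, 73, 79
Q1 (25th %ile) = 32.2500
Q3 (75th %ile) = 69.0000
IQR = 69.0000 - 32.2500 = 36.7500

IQR = 36.7500


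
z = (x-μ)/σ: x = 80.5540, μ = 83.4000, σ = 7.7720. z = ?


z = (80.5540 - 83.4000)/7.7720
= -2.8460/7.7720
= -0.3662

z = -0.3662


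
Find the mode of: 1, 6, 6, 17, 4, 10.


Frequencies: 1:1, 4:1, 6:2, 10:1, 17:1
Max frequency = 2
Mode = 6

Mode = 6


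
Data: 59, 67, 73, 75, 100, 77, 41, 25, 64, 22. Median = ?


Sorted: 22, 25, 41, 59, 64, 67, 73, 75, 77, 100
n = 10 (even)
Middle values: 64 and 67
Median = (64+67)/2 = 65.5000

Median = 65.5000


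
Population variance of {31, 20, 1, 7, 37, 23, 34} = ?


Mean = 21.8571
Squared deviations: 83.5918, 3.4490, 435.0204, 220.7347, 229.3061, 1.3061, 147.4490
Sum = 1120.8571
Variance = 1120.8571/7 = 160.1224

Variance = 160.1224


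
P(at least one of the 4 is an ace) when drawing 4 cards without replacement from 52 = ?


P(at least one) = 1 - P(none)
P(none) = (48/52) × (47/51) × (46/50) × (45/49) = 0.718737
P(at least one) = 1 - 0.718737 = 0.2813

P = 0.2813


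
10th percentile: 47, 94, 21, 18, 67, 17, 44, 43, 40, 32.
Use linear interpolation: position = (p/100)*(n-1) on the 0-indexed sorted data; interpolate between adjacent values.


Sorted: 17, 18, 21, 32, 40, 43, 44, 47, 67, 94
n = 10
Index = 10/100 * 9 = 0.9000
Lower = data[0] = 17, Upper = data[1] = 18
P10 = 17 + 0.9000*(1) = 17.9000

P10 = 17.9000


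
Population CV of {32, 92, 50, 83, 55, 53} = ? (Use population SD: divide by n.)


Mean = 60.8333
SD = 20.4403
CV = (20.4403/60.8333)*100 = 33.6005%

CV = 33.6005%


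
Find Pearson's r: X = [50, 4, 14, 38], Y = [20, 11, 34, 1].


Mean X = 26.5000, Mean Y = 16.5000
SD X = 18.350749, SD Y = 12.134661
Cov = -47.750000
r = -47.750000/(18.350749*12.134661) = -0.2144

r = -0.2144


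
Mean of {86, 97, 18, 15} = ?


Sum = 86 + 97 + 18 + 15 = 216
n = 4
Mean = 216/4 = 54.0000

Mean = 54.0000


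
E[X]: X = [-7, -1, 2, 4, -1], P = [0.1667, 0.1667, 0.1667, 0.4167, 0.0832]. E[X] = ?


E[X] = -7*0.1667 - 1*0.1667 + 2*0.1667 + 4*0.4167 - 1*0.0832
= -1.1669 - 0.1667 + 0.3334 + 1.6668 - 0.0832
= 0.5834

E[X] = 0.5834


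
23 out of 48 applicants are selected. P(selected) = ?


P = 23/48 = 0.4792

P = 0.4792


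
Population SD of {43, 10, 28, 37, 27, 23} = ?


Mean = 28.0000
Variance = 109.3333
SD = sqrt(109.3333) = 10.4563

SD = 10.4563


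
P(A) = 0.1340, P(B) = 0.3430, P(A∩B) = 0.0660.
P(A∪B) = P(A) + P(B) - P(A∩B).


P(A∪B) = 0.1340 + 0.3430 - 0.0660
= 0.4770 - 0.0660
= 0.4110

P(A∪B) = 0.4110


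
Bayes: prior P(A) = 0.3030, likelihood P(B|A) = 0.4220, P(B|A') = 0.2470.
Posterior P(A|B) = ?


P(B) = P(B|A)*P(A) + P(B|A')*P(A')
= 0.4220*0.3030 + 0.2470*0.6970
= 0.127866 + 0.172159 = 0.300025
P(A|B) = 0.127866/0.300025 = 0.4262

P(A|B) = 0.4262


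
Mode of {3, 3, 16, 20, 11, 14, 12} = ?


Frequencies: 3:2, 11:1, 12:1, 14:1, 16:1, 20:1
Max frequency = 2
Mode = 3

Mode = 3


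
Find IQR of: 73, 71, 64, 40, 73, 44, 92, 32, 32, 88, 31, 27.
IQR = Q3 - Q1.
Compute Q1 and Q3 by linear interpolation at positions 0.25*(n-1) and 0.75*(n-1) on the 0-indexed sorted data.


Sorted: 27, 31, 32, 32, 40, 44, 64, 71, 73, 73, 88, 92
Q1 (25th %ile) = 32.0000
Q3 (75th %ile) = 73.0000
IQR = 73.0000 - 32.0000 = 41.0000

IQR = 41.0000


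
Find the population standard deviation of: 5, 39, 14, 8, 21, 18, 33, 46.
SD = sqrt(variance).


Mean = 23.0000
Variance = 193.0000
SD = sqrt(193.0000) = 13.8924

SD = 13.8924


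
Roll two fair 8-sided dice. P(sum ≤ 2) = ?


Total outcomes = 8×8 = 64
Favorable (sum ≤ 2): 1
P = 1/64 = 0.0156

P = 0.0156


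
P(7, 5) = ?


P(7,5) = 7!/2!
= 5040/2
= 2520

P(7,5) = 2520


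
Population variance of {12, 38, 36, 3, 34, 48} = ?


Mean = 28.5000
Squared deviations: 272.2500, 90.2500, 56.2500, 650.2500, 30.2500, 380.2500
Sum = 1479.5000
Variance = 1479.5000/6 = 246.5833

Variance = 246.5833


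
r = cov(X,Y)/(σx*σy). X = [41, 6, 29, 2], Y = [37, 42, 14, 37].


Mean X = 19.5000, Mean Y = 32.5000
SD X = 16.132266, SD Y = 10.874282
Cov = -71.500000
r = -71.500000/(16.132266*10.874282) = -0.4076

r = -0.4076


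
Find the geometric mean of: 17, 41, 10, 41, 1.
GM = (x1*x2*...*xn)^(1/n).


Product = 17 × 41 × 10 × 41 × 1 = 285770
GM = 285770^(1/5) = 12.3368

GM = 12.3368


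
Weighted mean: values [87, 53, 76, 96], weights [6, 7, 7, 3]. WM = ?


Numerator = 87*6 + 53*7 + 76*7 + 96*3 = 1713
Denominator = 6 + 7 + 7 + 3 = 23
WM = 1713/23 = 74.4783

WM = 74.4783


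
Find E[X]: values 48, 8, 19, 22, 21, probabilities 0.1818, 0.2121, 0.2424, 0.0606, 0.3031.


E[X] = 48*0.1818 + 8*0.2121 + 19*0.2424 + 22*0.0606 + 21*0.3031
= 8.7264 + 1.6968 + 4.6056 + 1.3332 + 6.3651
= 22.7271

E[X] = 22.7271


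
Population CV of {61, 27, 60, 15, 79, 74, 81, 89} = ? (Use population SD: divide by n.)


Mean = 60.7500
SD = 24.8734
CV = (24.8734/60.7500)*100 = 40.9439%

CV = 40.9439%


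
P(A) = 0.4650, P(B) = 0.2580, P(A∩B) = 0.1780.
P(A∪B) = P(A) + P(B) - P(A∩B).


P(A∪B) = 0.4650 + 0.2580 - 0.1780
= 0.7230 - 0.1780
= 0.5450

P(A∪B) = 0.5450


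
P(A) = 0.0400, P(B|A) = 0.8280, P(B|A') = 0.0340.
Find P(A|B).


P(B) = P(B|A)*P(A) + P(B|A')*P(A')
= 0.8280*0.0400 + 0.0340*0.9600
= 0.033120 + 0.032640 = 0.065760
P(A|B) = 0.033120/0.065760 = 0.5036

P(A|B) = 0.5036


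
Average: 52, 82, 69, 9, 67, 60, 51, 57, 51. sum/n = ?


Sum = 52 + 82 + 69 + 9 + 67 + 60 + 51 + 57 + 51 = 498
n = 9
Mean = 498/9 = 55.3333

Mean = 55.3333


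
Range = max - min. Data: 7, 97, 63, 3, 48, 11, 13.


Max = 97, Min = 3
Range = 97 - 3 = 94

Range = 94


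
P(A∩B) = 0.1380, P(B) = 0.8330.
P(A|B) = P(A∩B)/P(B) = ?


P(A|B) = 0.1380/0.8330 = 0.1657

P(A|B) = 0.1657


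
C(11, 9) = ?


C(11,9) = 11!/(9! × 2!)
= 39916800/(362880 × 2)
= 55

C(11,9) = 55


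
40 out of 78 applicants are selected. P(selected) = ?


P = 40/78 = 0.5128

P = 0.5128


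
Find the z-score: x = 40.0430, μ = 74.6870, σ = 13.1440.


z = (40.0430 - 74.6870)/13.1440
= -34.6440/13.1440
= -2.6357

z = -2.6357


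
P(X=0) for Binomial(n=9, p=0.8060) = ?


C(9,0) = 1
p^0 = 1.000000
(1-p)^9 = 3.892383e-07
P = 1 * 1.000000 * 3.892383e-07 = 3.8924e-07

P(X=0) = 3.8924e-07


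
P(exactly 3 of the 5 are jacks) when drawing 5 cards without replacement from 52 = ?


Hypergeometric: P(X=3) = C(4,3)·C(48,2) / C(52,5)
= 4 × 1128 / 2598960
= 4512/2598960 = 0.0017

P = 0.0017


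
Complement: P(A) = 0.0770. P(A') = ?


P(not A) = 1 - 0.0770 = 0.9230

P(not A) = 0.9230


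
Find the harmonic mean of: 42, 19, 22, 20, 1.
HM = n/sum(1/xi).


Sum of reciprocals = 1/42 + 1/19 + 1/22 + 1/20 + 1/1 = 1.171896
HM = 5/1.171896 = 4.2666

HM = 4.2666


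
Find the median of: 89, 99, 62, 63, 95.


Sorted: 62, 63, 89, 95, 99
n = 5 (odd)
Middle value = 89

Median = 89


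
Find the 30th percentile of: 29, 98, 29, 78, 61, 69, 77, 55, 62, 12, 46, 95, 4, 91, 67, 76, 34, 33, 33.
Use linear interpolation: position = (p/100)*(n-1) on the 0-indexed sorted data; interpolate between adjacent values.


Sorted: 4, 12, 29, 29, 33, 33, 34, 46, 55, 61, 62, 67, 69, 76, 77, 78, 91, 95, 98
n = 19
Index = 30/100 * 18 = 5.4000
Lower = data[5] = 33, Upper = data[6] = 34
P30 = 33 + 0.4000*(1) = 33.4000

P30 = 33.4000


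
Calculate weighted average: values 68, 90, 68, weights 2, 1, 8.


Numerator = 68*2 + 90*1 + 68*8 = 770
Denominator = 2 + 1 + 8 = 11
WM = 770/11 = 70.0000

WM = 70.0000


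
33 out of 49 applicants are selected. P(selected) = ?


P = 33/49 = 0.6735

P = 0.6735


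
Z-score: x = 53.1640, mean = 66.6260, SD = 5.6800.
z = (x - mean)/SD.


z = (53.1640 - 66.6260)/5.6800
= -13.4620/5.6800
= -2.3701

z = -2.3701


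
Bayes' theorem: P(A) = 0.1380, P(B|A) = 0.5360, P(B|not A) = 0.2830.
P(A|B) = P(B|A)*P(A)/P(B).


P(B) = P(B|A)*P(A) + P(B|A')*P(A')
= 0.5360*0.1380 + 0.2830*0.8620
= 0.073968 + 0.243946 = 0.317914
P(A|B) = 0.073968/0.317914 = 0.2327

P(A|B) = 0.2327


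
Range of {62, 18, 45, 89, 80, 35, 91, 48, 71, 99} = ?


Max = 99, Min = 18
Range = 99 - 18 = 81

Range = 81


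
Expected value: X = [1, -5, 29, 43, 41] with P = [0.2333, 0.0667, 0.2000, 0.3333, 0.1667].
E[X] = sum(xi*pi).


E[X] = 1*0.2333 - 5*0.0667 + 29*0.2000 + 43*0.3333 + 41*0.1667
= 0.2333 - 0.3335 + 5.8000 + 14.3319 + 6.8347
= 26.8664

E[X] = 26.8664


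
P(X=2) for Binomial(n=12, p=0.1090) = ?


C(12,2) = 66
p^2 = 0.011881
(1-p)^10 = 0.315339
P = 66 * 0.011881 * 0.315339 = 0.2473

P(X=2) = 0.2473


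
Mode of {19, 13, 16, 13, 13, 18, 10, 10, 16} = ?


Frequencies: 10:2, 13:3, 16:2, 18:1, 19:1
Max frequency = 3
Mode = 13

Mode = 13


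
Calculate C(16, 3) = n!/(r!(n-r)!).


C(16,3) = 16!/(3! × 13!)
= 20922789888000/(6 × 6227020800)
= 560

C(16,3) = 560


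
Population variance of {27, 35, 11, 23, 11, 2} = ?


Mean = 18.1667
Squared deviations: 78.0278, 283.3611, 51.3611, 23.3611, 51.3611, 261.3611
Sum = 748.8333
Variance = 748.8333/6 = 124.8056

Variance = 124.8056


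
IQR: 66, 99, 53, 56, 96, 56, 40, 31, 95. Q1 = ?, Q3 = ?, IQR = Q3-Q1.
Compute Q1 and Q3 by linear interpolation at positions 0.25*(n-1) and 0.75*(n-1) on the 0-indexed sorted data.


Sorted: 31, 40, 53, 56, 56, 66, 95, 96, 99
Q1 (25th %ile) = 53.0000
Q3 (75th %ile) = 95.0000
IQR = 95.0000 - 53.0000 = 42.0000

IQR = 42.0000


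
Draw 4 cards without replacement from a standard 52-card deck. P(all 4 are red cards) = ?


P(all red cards) = (26/52) × (25/51) × (24/50) × (23/49)
= 0.0552

P = 0.0552


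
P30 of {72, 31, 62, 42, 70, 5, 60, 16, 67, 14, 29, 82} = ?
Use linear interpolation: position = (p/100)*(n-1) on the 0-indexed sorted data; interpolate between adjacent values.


Sorted: 5, 14, 16, 29, 31, 42, 60, 62, 67, 70, 72, 82
n = 12
Index = 30/100 * 11 = 3.3000
Lower = data[3] = 29, Upper = data[4] = 31
P30 = 29 + 0.3000*(2) = 29.6000

P30 = 29.6000


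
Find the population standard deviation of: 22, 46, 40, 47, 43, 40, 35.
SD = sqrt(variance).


Mean = 39.0000
Variance = 62.2857
SD = sqrt(62.2857) = 7.8921

SD = 7.8921


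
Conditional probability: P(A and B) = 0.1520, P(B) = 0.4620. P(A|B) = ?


P(A|B) = 0.1520/0.4620 = 0.3290

P(A|B) = 0.3290


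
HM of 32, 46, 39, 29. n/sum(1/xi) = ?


Sum of reciprocals = 1/32 + 1/46 + 1/39 + 1/29 = 0.113113
HM = 4/0.113113 = 35.3629

HM = 35.3629


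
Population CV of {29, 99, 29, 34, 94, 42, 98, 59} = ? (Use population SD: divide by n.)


Mean = 60.5000
SD = 29.6690
CV = (29.6690/60.5000)*100 = 49.0397%

CV = 49.0397%


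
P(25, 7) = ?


P(25,7) = 25!/18!
= 15511210043330985984000000/6402373705728000
= 2422728000

P(25,7) = 2422728000


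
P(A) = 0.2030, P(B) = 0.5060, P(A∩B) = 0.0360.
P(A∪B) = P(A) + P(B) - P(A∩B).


P(A∪B) = 0.2030 + 0.5060 - 0.0360
= 0.7090 - 0.0360
= 0.6730

P(A∪B) = 0.6730


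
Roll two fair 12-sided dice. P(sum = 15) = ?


Total outcomes = 12×12 = 144
Favorable (sum = 15): 10
P = 10/144 = 0.0694

P = 0.0694


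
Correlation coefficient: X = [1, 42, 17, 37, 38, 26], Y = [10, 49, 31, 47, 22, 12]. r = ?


Mean X = 26.8333, Mean Y = 28.5000
SD X = 14.276048, SD Y = 15.413738
Cov = 148.916667
r = 148.916667/(14.276048*15.413738) = 0.6767

r = 0.6767


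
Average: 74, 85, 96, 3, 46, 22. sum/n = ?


Sum = 74 + 85 + 96 + 3 + 46 + 22 = 326
n = 6
Mean = 326/6 = 54.3333

Mean = 54.3333


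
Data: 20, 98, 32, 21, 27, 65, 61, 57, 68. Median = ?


Sorted: 20, 21, 27, 32, 57, 61, 65, 68, 98
n = 9 (odd)
Middle value = 57

Median = 57


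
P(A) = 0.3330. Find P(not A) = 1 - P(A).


P(not A) = 1 - 0.3330 = 0.6670

P(not A) = 0.6670


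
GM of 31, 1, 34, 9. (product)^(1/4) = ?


Product = 31 × 1 × 34 × 9 = 9486
GM = 9486^(1/4) = 9.8689

GM = 9.8689


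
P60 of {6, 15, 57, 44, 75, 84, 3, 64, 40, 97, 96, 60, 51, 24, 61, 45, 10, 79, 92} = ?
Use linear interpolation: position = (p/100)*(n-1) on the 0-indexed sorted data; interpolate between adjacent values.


Sorted: 3, 6, 10, 15, 24, 40, 44, 45, 51, 57, 60, 61, 64, 75, 79, 84, 92, 96, 97
n = 19
Index = 60/100 * 18 = 10.8000
Lower = data[10] = 60, Upper = data[11] = 61
P60 = 60 + 0.8000*(1) = 60.8000

P60 = 60.8000
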